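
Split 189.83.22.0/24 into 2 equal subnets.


New prefix = 24 + 1 = 25
Each subnet has 128 addresses
  189.83.22.0/25
  189.83.22.128/25
Subnets: 189.83.22.0/25, 189.83.22.128/25


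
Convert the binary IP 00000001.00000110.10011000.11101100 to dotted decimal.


00000001 = 1
00000110 = 6
10011000 = 152
11101100 = 236
IP: 1.6.152.236


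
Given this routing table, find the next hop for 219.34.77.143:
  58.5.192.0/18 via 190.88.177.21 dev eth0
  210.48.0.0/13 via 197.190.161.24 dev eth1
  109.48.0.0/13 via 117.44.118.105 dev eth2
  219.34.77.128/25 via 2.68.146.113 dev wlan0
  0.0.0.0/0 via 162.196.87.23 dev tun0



Longest prefix match for 219.34.77.143:
  /18 58.5.192.0: no
  /13 210.48.0.0: no
  /13 109.48.0.0: no
  /25 219.34.77.128: MATCH
  /0 0.0.0.0: MATCH
Selected: next-hop 2.68.146.113 via wlan0 (matched /25)


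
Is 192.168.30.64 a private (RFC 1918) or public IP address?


RFC 1918 private ranges:
  10.0.0.0/8 (10.0.0.0 - 10.255.255.255)
  172.16.0.0/12 (172.16.0.0 - 172.31.255.255)
  192.168.0.0/16 (192.168.0.0 - 192.168.255.255)
Private (in 192.168.0.0/16)


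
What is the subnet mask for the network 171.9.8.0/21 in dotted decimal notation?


/21 means 21 network bits, 11 host bits
Binary: 11111111111111111111100000000000
Mask: 255.255.248.0


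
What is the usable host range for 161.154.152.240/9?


Network: 161.128.0.0
Broadcast: 161.255.255.255
First usable = network + 1
Last usable = broadcast - 1
Range: 161.128.0.1 to 161.255.255.254


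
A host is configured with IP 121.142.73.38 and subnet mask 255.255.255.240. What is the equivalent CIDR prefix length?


Binary: 11111111.11111111.11111111.11110000
Count leading 1s
Prefix: /28


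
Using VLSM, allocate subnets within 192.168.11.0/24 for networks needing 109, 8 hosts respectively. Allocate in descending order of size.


109 hosts -> /25 (126 usable): 192.168.11.0/25
8 hosts -> /28 (14 usable): 192.168.11.128/28
Allocation: 192.168.11.0/25 (109 hosts, 126 usable); 192.168.11.128/28 (8 hosts, 14 usable)


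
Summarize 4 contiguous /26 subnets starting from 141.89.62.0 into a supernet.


Original prefix: /26
Number of subnets: 4 = 2^2
New prefix = 26 - 2 = 24
Supernet: 141.89.62.0/24


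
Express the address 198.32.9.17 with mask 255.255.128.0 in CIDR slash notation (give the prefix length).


Binary: 11111111.11111111.10000000.00000000
Count leading 1s
Prefix: /17


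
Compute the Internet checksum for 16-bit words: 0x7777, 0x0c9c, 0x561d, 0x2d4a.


Sum all words (with carry folding):
+ 0x7777 = 0x7777
+ 0x0c9c = 0x8413
+ 0x561d = 0xda30
+ 0x2d4a = 0x077b
One's complement: ~0x077b
Checksum = 0xf884


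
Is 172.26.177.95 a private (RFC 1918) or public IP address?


RFC 1918 private ranges:
  10.0.0.0/8 (10.0.0.0 - 10.255.255.255)
  172.16.0.0/12 (172.16.0.0 - 172.31.255.255)
  192.168.0.0/16 (192.168.0.0 - 192.168.255.255)
Private (in 172.16.0.0/12)


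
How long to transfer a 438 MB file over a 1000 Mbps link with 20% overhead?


Effective throughput = 1000 * (1 - 20/100) = 800 Mbps
File size in Mb = 438 * 8 = 3504 Mb
Time = 3504 / 800
Time = 4.38 seconds


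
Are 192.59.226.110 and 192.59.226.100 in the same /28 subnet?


Mask: 255.255.255.240
192.59.226.110 AND mask = 192.59.226.96
192.59.226.100 AND mask = 192.59.226.96
Yes, same subnet (192.59.226.96)


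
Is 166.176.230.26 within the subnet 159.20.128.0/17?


Subnet network: 159.20.128.0
Test IP AND mask: 166.176.128.0
No, 166.176.230.26 is not in 159.20.128.0/17


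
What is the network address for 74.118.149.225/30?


IP:   01001010.01110110.10010101.11100001
Mask: 11111111.11111111.11111111.11111100
AND operation:
Net:  01001010.01110110.10010101.11100000
Network: 74.118.149.224/30


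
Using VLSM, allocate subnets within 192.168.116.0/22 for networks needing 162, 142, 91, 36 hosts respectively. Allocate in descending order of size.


162 hosts -> /24 (254 usable): 192.168.116.0/24
142 hosts -> /24 (254 usable): 192.168.117.0/24
91 hosts -> /25 (126 usable): 192.168.118.0/25
36 hosts -> /26 (62 usable): 192.168.118.128/26
Allocation: 192.168.116.0/24 (162 hosts, 254 usable); 192.168.117.0/24 (142 hosts, 254 usable); 192.168.118.0/25 (91 hosts, 126 usable); 192.168.118.128/26 (36 hosts, 62 usable)


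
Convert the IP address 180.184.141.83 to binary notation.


180 = 10110100
184 = 10111000
141 = 10001101
83 = 01010011
Binary: 10110100.10111000.10001101.01010011


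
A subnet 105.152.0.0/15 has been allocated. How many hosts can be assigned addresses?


Host bits = 32 - 15 = 17
Total addresses = 2^17 = 131072
Usable = total - 2 (network and broadcast)
Usable hosts: 131070


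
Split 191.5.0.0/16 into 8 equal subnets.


New prefix = 16 + 3 = 19
Each subnet has 8192 addresses
  191.5.0.0/19
  191.5.32.0/19
  191.5.64.0/19
  191.5.96.0/19
  191.5.128.0/19
  191.5.160.0/19
  191.5.192.0/19
  191.5.224.0/19
Subnets: 191.5.0.0/19, 191.5.32.0/19, 191.5.64.0/19, 191.5.96.0/19, 191.5.128.0/19, 191.5.160.0/19, 191.5.192.0/19, 191.5.224.0/19


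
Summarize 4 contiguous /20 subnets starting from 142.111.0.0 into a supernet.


Original prefix: /20
Number of subnets: 4 = 2^2
New prefix = 20 - 2 = 18
Supernet: 142.111.0.0/18


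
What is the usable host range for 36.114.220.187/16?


Network: 36.114.0.0
Broadcast: 36.114.255.255
First usable = network + 1
Last usable = broadcast - 1
Range: 36.114.0.1 to 36.114.255.254


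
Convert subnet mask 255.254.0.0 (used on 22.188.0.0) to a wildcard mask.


Subnet mask: 255.254.0.0
Wildcard = 255.255.255.255 - subnet mask
255 - 255 = 0
255 - 254 = 1
255 - 0 = 255
255 - 0 = 255
Wildcard: 0.1.255.255


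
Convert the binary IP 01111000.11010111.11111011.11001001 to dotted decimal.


01111000 = 120
11010111 = 215
11111011 = 251
11001001 = 201
IP: 120.215.251.201


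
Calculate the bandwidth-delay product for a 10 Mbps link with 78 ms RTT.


BDP = bandwidth * RTT
= 10 Mbps * 78 ms
= 10 * 1e6 * 78 / 1000 bits
= 780000 bits
= 97500 bytes
= 95.2148 KB
BDP = 780000 bits (97500 bytes)


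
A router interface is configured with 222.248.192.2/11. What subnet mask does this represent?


/11 means 11 network bits, 21 host bits
Binary: 11111111111000000000000000000000
Mask: 255.224.0.0


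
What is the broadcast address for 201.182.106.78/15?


Network: 201.182.0.0/15
Host bits = 17
Set all host bits to 1:
Broadcast: 201.183.255.255


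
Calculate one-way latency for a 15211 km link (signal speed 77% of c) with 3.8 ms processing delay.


Speed = 0.77 * 3e5 km/s = 231000 km/s
Propagation delay = 15211 / 231000 = 0.0658 s = 65.8485 ms
Processing delay = 3.8 ms
Total one-way latency = 69.6485 ms


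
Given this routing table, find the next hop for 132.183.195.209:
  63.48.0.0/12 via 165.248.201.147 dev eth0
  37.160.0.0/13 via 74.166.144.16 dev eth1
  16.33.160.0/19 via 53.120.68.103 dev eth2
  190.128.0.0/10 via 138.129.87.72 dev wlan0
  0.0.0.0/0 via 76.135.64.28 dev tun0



Longest prefix match for 132.183.195.209:
  /12 63.48.0.0: no
  /13 37.160.0.0: no
  /19 16.33.160.0: no
  /10 190.128.0.0: no
  /0 0.0.0.0: MATCH
Selected: next-hop 76.135.64.28 via tun0 (matched /0)


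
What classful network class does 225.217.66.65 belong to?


First octet: 225
Binary: 11100001
1110xxxx -> Class D (224-239)
Class D (multicast), default mask N/A


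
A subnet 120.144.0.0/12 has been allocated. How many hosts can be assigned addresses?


Host bits = 32 - 12 = 20
Total addresses = 2^20 = 1048576
Usable = total - 2 (network and broadcast)
Usable hosts: 1048574


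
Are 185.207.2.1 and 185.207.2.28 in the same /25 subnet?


Mask: 255.255.255.128
185.207.2.1 AND mask = 185.207.2.0
185.207.2.28 AND mask = 185.207.2.0
Yes, same subnet (185.207.2.0)


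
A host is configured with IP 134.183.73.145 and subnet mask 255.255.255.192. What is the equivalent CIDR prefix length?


Binary: 11111111.11111111.11111111.11000000
Count leading 1s
Prefix: /26


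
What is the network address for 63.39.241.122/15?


IP:   00111111.00100111.11110001.01111010
Mask: 11111111.11111110.00000000.00000000
AND operation:
Net:  00111111.00100110.00000000.00000000
Network: 63.38.0.0/15


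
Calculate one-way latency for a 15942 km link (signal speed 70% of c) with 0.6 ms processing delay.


Speed = 0.7 * 3e5 km/s = 210000 km/s
Propagation delay = 15942 / 210000 = 0.0759 s = 75.9143 ms
Processing delay = 0.6 ms
Total one-way latency = 76.5143 ms


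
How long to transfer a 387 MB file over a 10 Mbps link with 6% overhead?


Effective throughput = 10 * (1 - 6/100) = 9.4 Mbps
File size in Mb = 387 * 8 = 3096 Mb
Time = 3096 / 9.4
Time = 329.3617 seconds


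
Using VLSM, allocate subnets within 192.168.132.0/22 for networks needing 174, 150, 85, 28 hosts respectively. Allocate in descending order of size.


174 hosts -> /24 (254 usable): 192.168.132.0/24
150 hosts -> /24 (254 usable): 192.168.133.0/24
85 hosts -> /25 (126 usable): 192.168.134.0/25
28 hosts -> /27 (30 usable): 192.168.134.128/27
Allocation: 192.168.132.0/24 (174 hosts, 254 usable); 192.168.133.0/24 (150 hosts, 254 usable); 192.168.134.0/25 (85 hosts, 126 usable); 192.168.134.128/27 (28 hosts, 30 usable)


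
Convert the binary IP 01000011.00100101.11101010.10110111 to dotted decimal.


01000011 = 67
00100101 = 37
11101010 = 234
10110111 = 183
IP: 67.37.234.183


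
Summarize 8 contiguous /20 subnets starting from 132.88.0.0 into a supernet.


Original prefix: /20
Number of subnets: 8 = 2^3
New prefix = 20 - 3 = 17
Supernet: 132.88.0.0/17


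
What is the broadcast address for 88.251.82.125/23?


Network: 88.251.82.0/23
Host bits = 9
Set all host bits to 1:
Broadcast: 88.251.83.255


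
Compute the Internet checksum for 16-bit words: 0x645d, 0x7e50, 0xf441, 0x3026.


Sum all words (with carry folding):
+ 0x645d = 0x645d
+ 0x7e50 = 0xe2ad
+ 0xf441 = 0xd6ef
+ 0x3026 = 0x0716
One's complement: ~0x0716
Checksum = 0xf8e9


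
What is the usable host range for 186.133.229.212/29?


Network: 186.133.229.208
Broadcast: 186.133.229.215
First usable = network + 1
Last usable = broadcast - 1
Range: 186.133.229.209 to 186.133.229.214


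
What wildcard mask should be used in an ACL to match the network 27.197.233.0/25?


Subnet mask: 255.255.255.128
Wildcard = 255.255.255.255 - subnet mask
255 - 255 = 0
255 - 255 = 0
255 - 255 = 0
255 - 128 = 127
Wildcard: 0.0.0.127


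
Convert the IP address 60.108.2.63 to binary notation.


60 = 00111100
108 = 01101100
2 = 00000010
63 = 00111111
Binary: 00111100.01101100.00000010.00111111


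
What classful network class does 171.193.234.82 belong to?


First octet: 171
Binary: 10101011
10xxxxxx -> Class B (128-191)
Class B, default mask 255.255.0.0 (/16)


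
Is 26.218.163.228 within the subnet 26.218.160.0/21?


Subnet network: 26.218.160.0
Test IP AND mask: 26.218.160.0
Yes, 26.218.163.228 is in 26.218.160.0/21


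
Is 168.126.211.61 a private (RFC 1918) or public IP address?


RFC 1918 private ranges:
  10.0.0.0/8 (10.0.0.0 - 10.255.255.255)
  172.16.0.0/12 (172.16.0.0 - 172.31.255.255)
  192.168.0.0/16 (192.168.0.0 - 192.168.255.255)
Public (not in any RFC 1918 range)


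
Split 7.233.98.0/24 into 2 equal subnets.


New prefix = 24 + 1 = 25
Each subnet has 128 addresses
  7.233.98.0/25
  7.233.98.128/25
Subnets: 7.233.98.0/25, 7.233.98.128/25


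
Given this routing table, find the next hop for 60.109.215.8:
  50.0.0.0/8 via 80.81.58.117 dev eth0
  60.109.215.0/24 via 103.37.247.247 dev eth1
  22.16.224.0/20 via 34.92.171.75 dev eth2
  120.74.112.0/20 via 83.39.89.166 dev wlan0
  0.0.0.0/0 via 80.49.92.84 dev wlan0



Longest prefix match for 60.109.215.8:
  /8 50.0.0.0: no
  /24 60.109.215.0: MATCH
  /20 22.16.224.0: no
  /20 120.74.112.0: no
  /0 0.0.0.0: MATCH
Selected: next-hop 103.37.247.247 via eth1 (matched /24)


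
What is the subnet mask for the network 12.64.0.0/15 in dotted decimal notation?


/15 means 15 network bits, 17 host bits
Binary: 11111111111111100000000000000000
Mask: 255.254.0.0


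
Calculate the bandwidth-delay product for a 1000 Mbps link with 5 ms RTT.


BDP = bandwidth * RTT
= 1000 Mbps * 5 ms
= 1000 * 1e6 * 5 / 1000 bits
= 5000000 bits
= 625000 bytes
= 610.3516 KB
BDP = 5000000 bits (625000 bytes)


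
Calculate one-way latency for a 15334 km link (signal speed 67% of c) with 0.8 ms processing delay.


Speed = 0.67 * 3e5 km/s = 201000 km/s
Propagation delay = 15334 / 201000 = 0.0763 s = 76.2886 ms
Processing delay = 0.8 ms
Total one-way latency = 77.0886 ms


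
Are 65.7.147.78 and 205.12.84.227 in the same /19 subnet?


Mask: 255.255.224.0
65.7.147.78 AND mask = 65.7.128.0
205.12.84.227 AND mask = 205.12.64.0
No, different subnets (65.7.128.0 vs 205.12.64.0)


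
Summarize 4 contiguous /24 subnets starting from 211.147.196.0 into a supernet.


Original prefix: /24
Number of subnets: 4 = 2^2
New prefix = 24 - 2 = 22
Supernet: 211.147.196.0/22


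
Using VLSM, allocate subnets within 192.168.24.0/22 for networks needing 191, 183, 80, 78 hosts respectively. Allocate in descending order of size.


191 hosts -> /24 (254 usable): 192.168.24.0/24
183 hosts -> /24 (254 usable): 192.168.25.0/24
80 hosts -> /25 (126 usable): 192.168.26.0/25
78 hosts -> /25 (126 usable): 192.168.26.128/25
Allocation: 192.168.24.0/24 (191 hosts, 254 usable); 192.168.25.0/24 (183 hosts, 254 usable); 192.168.26.0/25 (80 hosts, 126 usable); 192.168.26.128/25 (78 hosts, 126 usable)


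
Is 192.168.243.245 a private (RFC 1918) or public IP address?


RFC 1918 private ranges:
  10.0.0.0/8 (10.0.0.0 - 10.255.255.255)
  172.16.0.0/12 (172.16.0.0 - 172.31.255.255)
  192.168.0.0/16 (192.168.0.0 - 192.168.255.255)
Private (in 192.168.0.0/16)


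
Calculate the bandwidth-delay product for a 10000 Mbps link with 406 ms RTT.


BDP = bandwidth * RTT
= 10000 Mbps * 406 ms
= 10000 * 1e6 * 406 / 1000 bits
= 4060000000 bits
= 507500000 bytes
= 495605.4688 KB
BDP = 4060000000 bits (507500000 bytes)


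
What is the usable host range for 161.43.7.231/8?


Network: 161.0.0.0
Broadcast: 161.255.255.255
First usable = network + 1
Last usable = broadcast - 1
Range: 161.0.0.1 to 161.255.255.254


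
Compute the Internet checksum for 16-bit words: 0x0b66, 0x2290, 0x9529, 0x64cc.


Sum all words (with carry folding):
+ 0x0b66 = 0x0b66
+ 0x2290 = 0x2df6
+ 0x9529 = 0xc31f
+ 0x64cc = 0x27ec
One's complement: ~0x27ec
Checksum = 0xd813


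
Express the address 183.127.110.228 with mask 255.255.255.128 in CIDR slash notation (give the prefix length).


Binary: 11111111.11111111.11111111.10000000
Count leading 1s
Prefix: /25


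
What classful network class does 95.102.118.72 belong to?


First octet: 95
Binary: 01011111
0xxxxxxx -> Class A (1-126)
Class A, default mask 255.0.0.0 (/8)


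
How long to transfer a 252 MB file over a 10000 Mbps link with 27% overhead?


Effective throughput = 10000 * (1 - 27/100) = 7300 Mbps
File size in Mb = 252 * 8 = 2016 Mb
Time = 2016 / 7300
Time = 0.2762 seconds


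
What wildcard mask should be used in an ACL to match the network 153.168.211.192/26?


Subnet mask: 255.255.255.192
Wildcard = 255.255.255.255 - subnet mask
255 - 255 = 0
255 - 255 = 0
255 - 255 = 0
255 - 192 = 63
Wildcard: 0.0.0.63


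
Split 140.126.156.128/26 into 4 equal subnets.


New prefix = 26 + 2 = 28
Each subnet has 16 addresses
  140.126.156.128/28
  140.126.156.144/28
  140.126.156.160/28
  140.126.156.176/28
Subnets: 140.126.156.128/28, 140.126.156.144/28, 140.126.156.160/28, 140.126.156.176/28


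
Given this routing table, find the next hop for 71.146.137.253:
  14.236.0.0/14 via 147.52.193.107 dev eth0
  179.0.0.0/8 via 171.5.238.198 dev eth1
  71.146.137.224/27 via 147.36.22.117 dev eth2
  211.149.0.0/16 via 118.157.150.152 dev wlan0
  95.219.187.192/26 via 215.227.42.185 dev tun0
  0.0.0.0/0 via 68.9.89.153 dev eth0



Longest prefix match for 71.146.137.253:
  /14 14.236.0.0: no
  /8 179.0.0.0: no
  /27 71.146.137.224: MATCH
  /16 211.149.0.0: no
  /26 95.219.187.192: no
  /0 0.0.0.0: MATCH
Selected: next-hop 147.36.22.117 via eth2 (matched /27)


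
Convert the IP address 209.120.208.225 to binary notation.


209 = 11010001
120 = 01111000
208 = 11010000
225 = 11100001
Binary: 11010001.01111000.11010000.11100001


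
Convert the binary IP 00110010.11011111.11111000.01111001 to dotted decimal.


00110010 = 50
11011111 = 223
11111000 = 248
01111001 = 121
IP: 50.223.248.121


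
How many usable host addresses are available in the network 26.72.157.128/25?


Host bits = 32 - 25 = 7
Total addresses = 2^7 = 128
Usable = total - 2 (network and broadcast)
Usable hosts: 126


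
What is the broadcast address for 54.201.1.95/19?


Network: 54.201.0.0/19
Host bits = 13
Set all host bits to 1:
Broadcast: 54.201.31.255


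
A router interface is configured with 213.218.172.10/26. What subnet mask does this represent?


/26 means 26 network bits, 6 host bits
Binary: 11111111111111111111111111000000
Mask: 255.255.255.192


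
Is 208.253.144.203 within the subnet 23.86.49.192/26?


Subnet network: 23.86.49.192
Test IP AND mask: 208.253.144.192
No, 208.253.144.203 is not in 23.86.49.192/26


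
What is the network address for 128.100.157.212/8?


IP:   10000000.01100100.10011101.11010100
Mask: 11111111.00000000.00000000.00000000
AND operation:
Net:  10000000.00000000.00000000.00000000
Network: 128.0.0.0/8


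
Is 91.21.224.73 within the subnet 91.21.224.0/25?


Subnet network: 91.21.224.0
Test IP AND mask: 91.21.224.0
Yes, 91.21.224.73 is in 91.21.224.0/25


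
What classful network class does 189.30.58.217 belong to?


First octet: 189
Binary: 10111101
10xxxxxx -> Class B (128-191)
Class B, default mask 255.255.0.0 (/16)


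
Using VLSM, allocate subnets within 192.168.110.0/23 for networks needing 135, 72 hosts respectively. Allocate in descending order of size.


135 hosts -> /24 (254 usable): 192.168.110.0/24
72 hosts -> /25 (126 usable): 192.168.111.0/25
Allocation: 192.168.110.0/24 (135 hosts, 254 usable); 192.168.111.0/25 (72 hosts, 126 usable)


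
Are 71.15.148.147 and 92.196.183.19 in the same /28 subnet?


Mask: 255.255.255.240
71.15.148.147 AND mask = 71.15.148.144
92.196.183.19 AND mask = 92.196.183.16
No, different subnets (71.15.148.144 vs 92.196.183.16)


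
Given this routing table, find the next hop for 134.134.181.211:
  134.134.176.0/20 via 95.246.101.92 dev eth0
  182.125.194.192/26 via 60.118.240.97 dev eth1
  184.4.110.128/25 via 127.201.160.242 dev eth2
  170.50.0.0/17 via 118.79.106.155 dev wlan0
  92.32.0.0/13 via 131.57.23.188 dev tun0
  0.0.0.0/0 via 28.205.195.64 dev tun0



Longest prefix match for 134.134.181.211:
  /20 134.134.176.0: MATCH
  /26 182.125.194.192: no
  /25 184.4.110.128: no
  /17 170.50.0.0: no
  /13 92.32.0.0: no
  /0 0.0.0.0: MATCH
Selected: next-hop 95.246.101.92 via eth0 (matched /20)


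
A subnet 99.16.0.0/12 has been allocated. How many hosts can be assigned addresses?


Host bits = 32 - 12 = 20
Total addresses = 2^20 = 1048576
Usable = total - 2 (network and broadcast)
Usable hosts: 1048574


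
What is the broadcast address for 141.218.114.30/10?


Network: 141.192.0.0/10
Host bits = 22
Set all host bits to 1:
Broadcast: 141.255.255.255


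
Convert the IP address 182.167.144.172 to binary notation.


182 = 10110110
167 = 10100111
144 = 10010000
172 = 10101100
Binary: 10110110.10100111.10010000.10101100


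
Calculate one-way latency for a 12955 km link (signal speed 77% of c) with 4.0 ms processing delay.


Speed = 0.77 * 3e5 km/s = 231000 km/s
Propagation delay = 12955 / 231000 = 0.0561 s = 56.0823 ms
Processing delay = 4.0 ms
Total one-way latency = 60.0823 ms


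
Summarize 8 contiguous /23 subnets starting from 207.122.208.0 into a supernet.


Original prefix: /23
Number of subnets: 8 = 2^3
New prefix = 23 - 3 = 20
Supernet: 207.122.208.0/20


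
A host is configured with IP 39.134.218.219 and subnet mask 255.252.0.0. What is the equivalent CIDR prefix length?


Binary: 11111111.11111100.00000000.00000000
Count leading 1s
Prefix: /14


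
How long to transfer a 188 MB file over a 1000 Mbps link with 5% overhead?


Effective throughput = 1000 * (1 - 5/100) = 950 Mbps
File size in Mb = 188 * 8 = 1504 Mb
Time = 1504 / 950
Time = 1.5832 seconds


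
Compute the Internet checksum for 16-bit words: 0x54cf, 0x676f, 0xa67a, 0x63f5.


Sum all words (with carry folding):
+ 0x54cf = 0x54cf
+ 0x676f = 0xbc3e
+ 0xa67a = 0x62b9
+ 0x63f5 = 0xc6ae
One's complement: ~0xc6ae
Checksum = 0x3951


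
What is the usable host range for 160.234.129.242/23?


Network: 160.234.128.0
Broadcast: 160.234.129.255
First usable = network + 1
Last usable = broadcast - 1
Range: 160.234.128.1 to 160.234.129.254


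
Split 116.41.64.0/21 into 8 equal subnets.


New prefix = 21 + 3 = 24
Each subnet has 256 addresses
  116.41.64.0/24
  116.41.65.0/24
  116.41.66.0/24
  116.41.67.0/24
  116.41.68.0/24
  116.41.69.0/24
  116.41.70.0/24
  116.41.71.0/24
Subnets: 116.41.64.0/24, 116.41.65.0/24, 116.41.66.0/24, 116.41.67.0/24, 116.41.68.0/24, 116.41.69.0/24, 116.41.70.0/24, 116.41.71.0/24


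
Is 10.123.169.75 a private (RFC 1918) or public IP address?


RFC 1918 private ranges:
  10.0.0.0/8 (10.0.0.0 - 10.255.255.255)
  172.16.0.0/12 (172.16.0.0 - 172.31.255.255)
  192.168.0.0/16 (192.168.0.0 - 192.168.255.255)
Private (in 10.0.0.0/8)


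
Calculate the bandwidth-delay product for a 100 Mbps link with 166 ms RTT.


BDP = bandwidth * RTT
= 100 Mbps * 166 ms
= 100 * 1e6 * 166 / 1000 bits
= 16600000 bits
= 2075000 bytes
= 2026.3672 KB
BDP = 16600000 bits (2075000 bytes)


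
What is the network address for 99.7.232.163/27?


IP:   01100011.00000111.11101000.10100011
Mask: 11111111.11111111.11111111.11100000
AND operation:
Net:  01100011.00000111.11101000.10100000
Network: 99.7.232.160/27


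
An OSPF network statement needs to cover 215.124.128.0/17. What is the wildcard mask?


Subnet mask: 255.255.128.0
Wildcard = 255.255.255.255 - subnet mask
255 - 255 = 0
255 - 255 = 0
255 - 128 = 127
255 - 0 = 255
Wildcard: 0.0.127.255


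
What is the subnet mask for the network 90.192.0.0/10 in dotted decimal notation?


/10 means 10 network bits, 22 host bits
Binary: 11111111110000000000000000000000
Mask: 255.192.0.0


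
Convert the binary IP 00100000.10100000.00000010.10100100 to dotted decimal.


00100000 = 32
10100000 = 160
00000010 = 2
10100100 = 164
IP: 32.160.2.164


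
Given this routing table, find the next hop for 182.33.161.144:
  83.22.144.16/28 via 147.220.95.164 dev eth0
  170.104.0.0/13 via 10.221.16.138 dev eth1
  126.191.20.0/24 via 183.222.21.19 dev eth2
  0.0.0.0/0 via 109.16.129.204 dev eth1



Longest prefix match for 182.33.161.144:
  /28 83.22.144.16: no
  /13 170.104.0.0: no
  /24 126.191.20.0: no
  /0 0.0.0.0: MATCH
Selected: next-hop 109.16.129.204 via eth1 (matched /0)


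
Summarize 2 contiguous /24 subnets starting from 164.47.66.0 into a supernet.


Original prefix: /24
Number of subnets: 2 = 2^1
New prefix = 24 - 1 = 23
Supernet: 164.47.66.0/23


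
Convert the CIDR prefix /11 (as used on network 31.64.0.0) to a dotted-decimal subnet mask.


/11 means 11 network bits, 21 host bits
Binary: 11111111111000000000000000000000
Mask: 255.224.0.0


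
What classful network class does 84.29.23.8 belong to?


First octet: 84
Binary: 01010100
0xxxxxxx -> Class A (1-126)
Class A, default mask 255.0.0.0 (/8)


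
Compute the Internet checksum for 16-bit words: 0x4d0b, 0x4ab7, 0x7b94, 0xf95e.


Sum all words (with carry folding):
+ 0x4d0b = 0x4d0b
+ 0x4ab7 = 0x97c2
+ 0x7b94 = 0x1357
+ 0xf95e = 0x0cb6
One's complement: ~0x0cb6
Checksum = 0xf349


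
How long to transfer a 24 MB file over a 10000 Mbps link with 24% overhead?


Effective throughput = 10000 * (1 - 24/100) = 7600 Mbps
File size in Mb = 24 * 8 = 192 Mb
Time = 192 / 7600
Time = 0.0253 seconds


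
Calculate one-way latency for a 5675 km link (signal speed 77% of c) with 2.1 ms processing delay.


Speed = 0.77 * 3e5 km/s = 231000 km/s
Propagation delay = 5675 / 231000 = 0.0246 s = 24.5671 ms
Processing delay = 2.1 ms
Total one-way latency = 26.6671 ms


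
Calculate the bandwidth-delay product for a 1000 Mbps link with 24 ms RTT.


BDP = bandwidth * RTT
= 1000 Mbps * 24 ms
= 1000 * 1e6 * 24 / 1000 bits
= 24000000 bits
= 3000000 bytes
= 2929.6875 KB
BDP = 24000000 bits (3000000 bytes)


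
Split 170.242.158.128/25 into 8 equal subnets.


New prefix = 25 + 3 = 28
Each subnet has 16 addresses
  170.242.158.128/28
  170.242.158.144/28
  170.242.158.160/28
  170.242.158.176/28
  170.242.158.192/28
  170.242.158.208/28
  170.242.158.224/28
  170.242.158.240/28
Subnets: 170.242.158.128/28, 170.242.158.144/28, 170.242.158.160/28, 170.242.158.176/28, 170.242.158.192/28, 170.242.158.208/28, 170.242.158.224/28, 170.242.158.240/28


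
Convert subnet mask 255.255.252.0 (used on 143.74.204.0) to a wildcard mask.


Subnet mask: 255.255.252.0
Wildcard = 255.255.255.255 - subnet mask
255 - 255 = 0
255 - 255 = 0
255 - 252 = 3
255 - 0 = 255
Wildcard: 0.0.3.255


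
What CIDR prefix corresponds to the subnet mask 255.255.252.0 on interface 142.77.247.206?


Binary: 11111111.11111111.11111100.00000000
Count leading 1s
Prefix: /22


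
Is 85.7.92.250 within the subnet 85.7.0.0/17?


Subnet network: 85.7.0.0
Test IP AND mask: 85.7.0.0
Yes, 85.7.92.250 is in 85.7.0.0/17


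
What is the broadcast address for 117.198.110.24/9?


Network: 117.128.0.0/9
Host bits = 23
Set all host bits to 1:
Broadcast: 117.255.255.255


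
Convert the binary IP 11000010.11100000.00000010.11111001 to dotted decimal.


11000010 = 194
11100000 = 224
00000010 = 2
11111001 = 249
IP: 194.224.2.249


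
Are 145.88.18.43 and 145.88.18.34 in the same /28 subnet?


Mask: 255.255.255.240
145.88.18.43 AND mask = 145.88.18.32
145.88.18.34 AND mask = 145.88.18.32
Yes, same subnet (145.88.18.32)


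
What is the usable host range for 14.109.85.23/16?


Network: 14.109.0.0
Broadcast: 14.109.255.255
First usable = network + 1
Last usable = broadcast - 1
Range: 14.109.0.1 to 14.109.255.254


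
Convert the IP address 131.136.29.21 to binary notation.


131 = 10000011
136 = 10001000
29 = 00011101
21 = 00010101
Binary: 10000011.10001000.00011101.00010101


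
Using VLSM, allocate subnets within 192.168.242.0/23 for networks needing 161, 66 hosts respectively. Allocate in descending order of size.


161 hosts -> /24 (254 usable): 192.168.242.0/24
66 hosts -> /25 (126 usable): 192.168.243.0/25
Allocation: 192.168.242.0/24 (161 hosts, 254 usable); 192.168.243.0/25 (66 hosts, 126 usable)


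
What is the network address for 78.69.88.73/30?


IP:   01001110.01000101.01011000.01001001
Mask: 11111111.11111111.11111111.11111100
AND operation:
Net:  01001110.01000101.01011000.01001000
Network: 78.69.88.72/30


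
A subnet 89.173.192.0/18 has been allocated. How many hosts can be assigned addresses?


Host bits = 32 - 18 = 14
Total addresses = 2^14 = 16384
Usable = total - 2 (network and broadcast)
Usable hosts: 16382


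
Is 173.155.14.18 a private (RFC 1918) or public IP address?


RFC 1918 private ranges:
  10.0.0.0/8 (10.0.0.0 - 10.255.255.255)
  172.16.0.0/12 (172.16.0.0 - 172.31.255.255)
  192.168.0.0/16 (192.168.0.0 - 192.168.255.255)
Public (not in any RFC 1918 range)


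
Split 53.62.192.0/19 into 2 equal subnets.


New prefix = 19 + 1 = 20
Each subnet has 4096 addresses
  53.62.192.0/20
  53.62.208.0/20
Subnets: 53.62.192.0/20, 53.62.208.0/20


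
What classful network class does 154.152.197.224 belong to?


First octet: 154
Binary: 10011010
10xxxxxx -> Class B (128-191)
Class B, default mask 255.255.0.0 (/16)


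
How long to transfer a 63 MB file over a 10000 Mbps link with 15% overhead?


Effective throughput = 10000 * (1 - 15/100) = 8500 Mbps
File size in Mb = 63 * 8 = 504 Mb
Time = 504 / 8500
Time = 0.0593 seconds


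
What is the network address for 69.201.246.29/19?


IP:   01000101.11001001.11110110.00011101
Mask: 11111111.11111111.11100000.00000000
AND operation:
Net:  01000101.11001001.11100000.00000000
Network: 69.201.224.0/19


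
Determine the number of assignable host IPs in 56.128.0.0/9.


Host bits = 32 - 9 = 23
Total addresses = 2^23 = 8388608
Usable = total - 2 (network and broadcast)
Usable hosts: 8388606


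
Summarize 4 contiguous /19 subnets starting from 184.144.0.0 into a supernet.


Original prefix: /19
Number of subnets: 4 = 2^2
New prefix = 19 - 2 = 17
Supernet: 184.144.0.0/17


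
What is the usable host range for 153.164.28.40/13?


Network: 153.160.0.0
Broadcast: 153.167.255.255
First usable = network + 1
Last usable = broadcast - 1
Range: 153.160.0.1 to 153.167.255.254


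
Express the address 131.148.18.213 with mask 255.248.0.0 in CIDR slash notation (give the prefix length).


Binary: 11111111.11111000.00000000.00000000
Count leading 1s
Prefix: /13


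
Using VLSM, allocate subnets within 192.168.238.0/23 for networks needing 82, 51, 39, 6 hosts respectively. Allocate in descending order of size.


82 hosts -> /25 (126 usable): 192.168.238.0/25
51 hosts -> /26 (62 usable): 192.168.238.128/26
39 hosts -> /26 (62 usable): 192.168.238.192/26
6 hosts -> /29 (6 usable): 192.168.239.0/29
Allocation: 192.168.238.0/25 (82 hosts, 126 usable); 192.168.238.128/26 (51 hosts, 62 usable); 192.168.238.192/26 (39 hosts, 62 usable); 192.168.239.0/29 (6 hosts, 6 usable)


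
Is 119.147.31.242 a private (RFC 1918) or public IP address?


RFC 1918 private ranges:
  10.0.0.0/8 (10.0.0.0 - 10.255.255.255)
  172.16.0.0/12 (172.16.0.0 - 172.31.255.255)
  192.168.0.0/16 (192.168.0.0 - 192.168.255.255)
Public (not in any RFC 1918 range)


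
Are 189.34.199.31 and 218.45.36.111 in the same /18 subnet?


Mask: 255.255.192.0
189.34.199.31 AND mask = 189.34.192.0
218.45.36.111 AND mask = 218.45.0.0
No, different subnets (189.34.192.0 vs 218.45.0.0)


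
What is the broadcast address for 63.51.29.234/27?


Network: 63.51.29.224/27
Host bits = 5
Set all host bits to 1:
Broadcast: 63.51.29.255


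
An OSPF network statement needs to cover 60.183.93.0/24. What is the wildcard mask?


Subnet mask: 255.255.255.0
Wildcard = 255.255.255.255 - subnet mask
255 - 255 = 0
255 - 255 = 0
255 - 255 = 0
255 - 0 = 255
Wildcard: 0.0.0.255


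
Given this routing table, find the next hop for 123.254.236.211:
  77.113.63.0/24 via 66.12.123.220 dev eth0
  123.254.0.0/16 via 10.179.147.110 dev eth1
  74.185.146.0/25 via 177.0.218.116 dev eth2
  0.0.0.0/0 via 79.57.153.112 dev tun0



Longest prefix match for 123.254.236.211:
  /24 77.113.63.0: no
  /16 123.254.0.0: MATCH
  /25 74.185.146.0: no
  /0 0.0.0.0: MATCH
Selected: next-hop 10.179.147.110 via eth1 (matched /16)


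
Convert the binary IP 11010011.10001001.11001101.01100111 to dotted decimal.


11010011 = 211
10001001 = 137
11001101 = 205
01100111 = 103
IP: 211.137.205.103


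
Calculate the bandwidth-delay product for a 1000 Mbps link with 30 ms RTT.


BDP = bandwidth * RTT
= 1000 Mbps * 30 ms
= 1000 * 1e6 * 30 / 1000 bits
= 30000000 bits
= 3750000 bytes
= 3662.1094 KB
BDP = 30000000 bits (3750000 bytes)


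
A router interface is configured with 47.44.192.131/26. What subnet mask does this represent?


/26 means 26 network bits, 6 host bits
Binary: 11111111111111111111111111000000
Mask: 255.255.255.192


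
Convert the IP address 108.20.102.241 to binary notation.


108 = 01101100
20 = 00010100
102 = 01100110
241 = 11110001
Binary: 01101100.00010100.01100110.11110001


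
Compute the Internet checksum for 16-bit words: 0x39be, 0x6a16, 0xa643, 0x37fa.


Sum all words (with carry folding):
+ 0x39be = 0x39be
+ 0x6a16 = 0xa3d4
+ 0xa643 = 0x4a18
+ 0x37fa = 0x8212
One's complement: ~0x8212
Checksum = 0x7ded


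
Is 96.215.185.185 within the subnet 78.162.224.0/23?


Subnet network: 78.162.224.0
Test IP AND mask: 96.215.184.0
No, 96.215.185.185 is not in 78.162.224.0/23


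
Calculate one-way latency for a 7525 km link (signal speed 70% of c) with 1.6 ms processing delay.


Speed = 0.7 * 3e5 km/s = 210000 km/s
Propagation delay = 7525 / 210000 = 0.0358 s = 35.8333 ms
Processing delay = 1.6 ms
Total one-way latency = 37.4333 ms


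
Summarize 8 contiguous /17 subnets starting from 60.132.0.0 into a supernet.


Original prefix: /17
Number of subnets: 8 = 2^3
New prefix = 17 - 3 = 14
Supernet: 60.132.0.0/14


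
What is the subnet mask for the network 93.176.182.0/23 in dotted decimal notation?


/23 means 23 network bits, 9 host bits
Binary: 11111111111111111111111000000000
Mask: 255.255.254.0


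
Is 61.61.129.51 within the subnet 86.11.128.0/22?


Subnet network: 86.11.128.0
Test IP AND mask: 61.61.128.0
No, 61.61.129.51 is not in 86.11.128.0/22


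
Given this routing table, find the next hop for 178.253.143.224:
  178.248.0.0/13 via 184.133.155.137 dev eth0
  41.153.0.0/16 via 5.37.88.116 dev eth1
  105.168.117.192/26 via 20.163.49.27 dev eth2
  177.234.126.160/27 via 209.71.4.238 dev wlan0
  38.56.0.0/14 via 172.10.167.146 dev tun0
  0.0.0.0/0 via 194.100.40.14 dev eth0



Longest prefix match for 178.253.143.224:
  /13 178.248.0.0: MATCH
  /16 41.153.0.0: no
  /26 105.168.117.192: no
  /27 177.234.126.160: no
  /14 38.56.0.0: no
  /0 0.0.0.0: MATCH
Selected: next-hop 184.133.155.137 via eth0 (matched /13)


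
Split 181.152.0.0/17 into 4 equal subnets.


New prefix = 17 + 2 = 19
Each subnet has 8192 addresses
  181.152.0.0/19
  181.152.32.0/19
  181.152.64.0/19
  181.152.96.0/19
Subnets: 181.152.0.0/19, 181.152.32.0/19, 181.152.64.0/19, 181.152.96.0/19


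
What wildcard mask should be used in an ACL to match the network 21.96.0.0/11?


Subnet mask: 255.224.0.0
Wildcard = 255.255.255.255 - subnet mask
255 - 255 = 0
255 - 224 = 31
255 - 0 = 255
255 - 0 = 255
Wildcard: 0.31.255.255


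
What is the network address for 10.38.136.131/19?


IP:   00001010.00100110.10001000.10000011
Mask: 11111111.11111111.11100000.00000000
AND operation:
Net:  00001010.00100110.10000000.00000000
Network: 10.38.128.0/19


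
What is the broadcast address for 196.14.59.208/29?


Network: 196.14.59.208/29
Host bits = 3
Set all host bits to 1:
Broadcast: 196.14.59.215


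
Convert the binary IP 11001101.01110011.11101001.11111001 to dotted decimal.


11001101 = 205
01110011 = 115
11101001 = 233
11111001 = 249
IP: 205.115.233.249


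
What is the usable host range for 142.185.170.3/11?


Network: 142.160.0.0
Broadcast: 142.191.255.255
First usable = network + 1
Last usable = broadcast - 1
Range: 142.160.0.1 to 142.191.255.254


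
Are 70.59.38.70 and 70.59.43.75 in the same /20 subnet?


Mask: 255.255.240.0
70.59.38.70 AND mask = 70.59.32.0
70.59.43.75 AND mask = 70.59.32.0
Yes, same subnet (70.59.32.0)


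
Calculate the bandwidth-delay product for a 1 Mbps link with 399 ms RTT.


BDP = bandwidth * RTT
= 1 Mbps * 399 ms
= 1 * 1e6 * 399 / 1000 bits
= 399000 bits
= 49875 bytes
= 48.7061 KB
BDP = 399000 bits (49875 bytes)


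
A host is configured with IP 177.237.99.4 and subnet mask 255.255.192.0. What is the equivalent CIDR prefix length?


Binary: 11111111.11111111.11000000.00000000
Count leading 1s
Prefix: /18


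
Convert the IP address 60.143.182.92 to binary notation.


60 = 00111100
143 = 10001111
182 = 10110110
92 = 01011100
Binary: 00111100.10001111.10110110.01011100


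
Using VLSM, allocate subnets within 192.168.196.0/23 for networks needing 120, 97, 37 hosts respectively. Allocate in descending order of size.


120 hosts -> /25 (126 usable): 192.168.196.0/25
97 hosts -> /25 (126 usable): 192.168.196.128/25
37 hosts -> /26 (62 usable): 192.168.197.0/26
Allocation: 192.168.196.0/25 (120 hosts, 126 usable); 192.168.196.128/25 (97 hosts, 126 usable); 192.168.197.0/26 (37 hosts, 62 usable)


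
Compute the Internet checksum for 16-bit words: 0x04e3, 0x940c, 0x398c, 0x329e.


Sum all words (with carry folding):
+ 0x04e3 = 0x04e3
+ 0x940c = 0x98ef
+ 0x398c = 0xd27b
+ 0x329e = 0x051a
One's complement: ~0x051a
Checksum = 0xfae5


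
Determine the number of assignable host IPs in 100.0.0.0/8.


Host bits = 32 - 8 = 24
Total addresses = 2^24 = 16777216
Usable = total - 2 (network and broadcast)
Usable hosts: 16777214


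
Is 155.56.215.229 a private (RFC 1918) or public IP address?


RFC 1918 private ranges:
  10.0.0.0/8 (10.0.0.0 - 10.255.255.255)
  172.16.0.0/12 (172.16.0.0 - 172.31.255.255)
  192.168.0.0/16 (192.168.0.0 - 192.168.255.255)
Public (not in any RFC 1918 range)


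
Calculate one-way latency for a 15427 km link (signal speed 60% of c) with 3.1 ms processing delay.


Speed = 0.6 * 3e5 km/s = 180000 km/s
Propagation delay = 15427 / 180000 = 0.0857 s = 85.7056 ms
Processing delay = 3.1 ms
Total one-way latency = 88.8056 ms


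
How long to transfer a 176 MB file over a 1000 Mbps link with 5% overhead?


Effective throughput = 1000 * (1 - 5/100) = 950 Mbps
File size in Mb = 176 * 8 = 1408 Mb
Time = 1408 / 950
Time = 1.4821 seconds


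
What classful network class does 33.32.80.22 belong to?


First octet: 33
Binary: 00100001
0xxxxxxx -> Class A (1-126)
Class A, default mask 255.0.0.0 (/8)


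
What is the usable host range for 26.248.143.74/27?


Network: 26.248.143.64
Broadcast: 26.248.143.95
First usable = network + 1
Last usable = broadcast - 1
Range: 26.248.143.65 to 26.248.143.94


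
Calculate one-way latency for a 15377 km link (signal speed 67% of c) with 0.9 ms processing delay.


Speed = 0.67 * 3e5 km/s = 201000 km/s
Propagation delay = 15377 / 201000 = 0.0765 s = 76.5025 ms
Processing delay = 0.9 ms
Total one-way latency = 77.4025 ms


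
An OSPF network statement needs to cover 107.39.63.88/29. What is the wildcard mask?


Subnet mask: 255.255.255.248
Wildcard = 255.255.255.255 - subnet mask
255 - 255 = 0
255 - 255 = 0
255 - 255 = 0
255 - 248 = 7
Wildcard: 0.0.0.7


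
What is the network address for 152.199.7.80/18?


IP:   10011000.11000111.00000111.01010000
Mask: 11111111.11111111.11000000.00000000
AND operation:
Net:  10011000.11000111.00000000.00000000
Network: 152.199.0.0/18


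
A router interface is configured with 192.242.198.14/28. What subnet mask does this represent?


/28 means 28 network bits, 4 host bits
Binary: 11111111111111111111111111110000
Mask: 255.255.255.240


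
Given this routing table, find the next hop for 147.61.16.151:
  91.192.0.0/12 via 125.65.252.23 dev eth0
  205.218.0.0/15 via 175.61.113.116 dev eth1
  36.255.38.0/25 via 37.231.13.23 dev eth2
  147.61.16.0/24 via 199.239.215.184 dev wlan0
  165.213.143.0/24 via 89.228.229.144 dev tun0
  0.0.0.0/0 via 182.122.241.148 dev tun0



Longest prefix match for 147.61.16.151:
  /12 91.192.0.0: no
  /15 205.218.0.0: no
  /25 36.255.38.0: no
  /24 147.61.16.0: MATCH
  /24 165.213.143.0: no
  /0 0.0.0.0: MATCH
Selected: next-hop 199.239.215.184 via wlan0 (matched /24)


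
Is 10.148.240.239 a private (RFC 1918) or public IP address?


RFC 1918 private ranges:
  10.0.0.0/8 (10.0.0.0 - 10.255.255.255)
  172.16.0.0/12 (172.16.0.0 - 172.31.255.255)
  192.168.0.0/16 (192.168.0.0 - 192.168.255.255)
Private (in 10.0.0.0/8)


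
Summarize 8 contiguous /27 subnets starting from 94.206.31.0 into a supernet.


Original prefix: /27
Number of subnets: 8 = 2^3
New prefix = 27 - 3 = 24
Supernet: 94.206.31.0/24


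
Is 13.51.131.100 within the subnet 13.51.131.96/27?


Subnet network: 13.51.131.96
Test IP AND mask: 13.51.131.96
Yes, 13.51.131.100 is in 13.51.131.96/27


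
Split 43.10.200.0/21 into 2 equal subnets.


New prefix = 21 + 1 = 22
Each subnet has 1024 addresses
  43.10.200.0/22
  43.10.204.0/22
Subnets: 43.10.200.0/22, 43.10.204.0/22
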